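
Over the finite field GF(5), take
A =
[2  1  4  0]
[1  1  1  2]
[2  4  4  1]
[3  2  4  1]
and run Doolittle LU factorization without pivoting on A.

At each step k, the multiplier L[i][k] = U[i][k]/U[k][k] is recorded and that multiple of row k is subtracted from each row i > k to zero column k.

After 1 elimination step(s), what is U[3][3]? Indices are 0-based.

Step 1: pivot at (0,0) is 2.
  row1 ← row1 − (3)·row0  ⇒  L[1][0]=3, U row1=(0, 3, 4, 2)
  row2 ← row2 − (1)·row0  ⇒  L[2][0]=1, U row2=(0, 3, 0, 1)
  row3 ← row3 − (4)·row0  ⇒  L[3][0]=4, U row3=(0, 3, 3, 1)

U[3][3] = 1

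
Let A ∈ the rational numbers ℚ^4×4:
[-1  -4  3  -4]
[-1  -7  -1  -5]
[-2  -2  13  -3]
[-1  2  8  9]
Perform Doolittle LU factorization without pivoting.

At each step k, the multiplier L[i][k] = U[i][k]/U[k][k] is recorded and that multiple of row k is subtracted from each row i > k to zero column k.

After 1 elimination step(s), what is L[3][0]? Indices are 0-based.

L[3][0] = 1

[col 0] pivot -1
  R1 -= 1*R0 → (0, -3, -4, -1)  (L[1][0] := 1)
  R2 -= 2*R0 → (0, 6, 7, 5)  (L[2][0] := 2)
  R3 -= 1*R0 → (0, 6, 5, 13)  (L[3][0] := 1)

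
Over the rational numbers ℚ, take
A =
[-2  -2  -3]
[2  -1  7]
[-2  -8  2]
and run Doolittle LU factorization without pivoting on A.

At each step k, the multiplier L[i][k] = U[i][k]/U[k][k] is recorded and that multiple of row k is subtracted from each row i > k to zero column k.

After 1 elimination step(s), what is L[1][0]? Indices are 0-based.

[col 0] pivot -2
  R1 -= -1*R0 → (0, -3, 4)  (L[1][0] := -1)
  R2 -= 1*R0 → (0, -6, 5)  (L[2][0] := 1)

L[1][0] = -1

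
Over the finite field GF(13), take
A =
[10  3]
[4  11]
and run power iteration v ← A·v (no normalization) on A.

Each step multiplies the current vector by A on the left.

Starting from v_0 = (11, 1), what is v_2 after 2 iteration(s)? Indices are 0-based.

v_0 = (11, 1).
v_1 = A·v_0 = (9, 3).
v_2 = A·v_1 = (8, 4).

v_2 = (8, 4)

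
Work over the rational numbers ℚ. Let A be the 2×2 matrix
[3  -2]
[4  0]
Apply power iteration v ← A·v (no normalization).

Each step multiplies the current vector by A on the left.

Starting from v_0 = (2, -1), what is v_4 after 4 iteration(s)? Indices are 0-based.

v_0 = (2, -1).
v_1 = A·v_0 = (8, 8).
v_2 = A·v_1 = (8, 32).
v_3 = A·v_2 = (-40, 32).
v_4 = A·v_3 = (-184, -160).

v_4 = (-184, -160)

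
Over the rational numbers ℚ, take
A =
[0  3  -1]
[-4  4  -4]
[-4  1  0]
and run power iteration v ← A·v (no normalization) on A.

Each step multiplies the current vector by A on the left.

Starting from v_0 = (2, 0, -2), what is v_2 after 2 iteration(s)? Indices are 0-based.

v_0 = (2, 0, -2).
v_1 = A·v_0 = (2, 0, -8).
v_2 = A·v_1 = (8, 24, -8).

v_2 = (8, 24, -8)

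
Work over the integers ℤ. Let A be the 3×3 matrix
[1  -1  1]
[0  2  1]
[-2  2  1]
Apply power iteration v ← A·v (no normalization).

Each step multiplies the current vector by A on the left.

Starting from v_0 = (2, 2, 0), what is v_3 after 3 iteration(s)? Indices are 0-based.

v_0 = (2, 2, 0).
v_1 = A·v_0 = (0, 4, 0).
v_2 = A·v_1 = (-4, 8, 8).
v_3 = A·v_2 = (-4, 24, 32).

v_3 = (-4, 24, 32)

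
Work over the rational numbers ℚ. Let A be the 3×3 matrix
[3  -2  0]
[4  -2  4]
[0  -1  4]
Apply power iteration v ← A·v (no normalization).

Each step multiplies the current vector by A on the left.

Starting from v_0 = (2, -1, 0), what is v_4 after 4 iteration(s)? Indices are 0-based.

v_4 = (20, -160, -120)

v_0 = (2, -1, 0).
v_1 = A·v_0 = (8, 10, 1).
v_2 = A·v_1 = (4, 16, -6).
v_3 = A·v_2 = (-20, -40, -40).
v_4 = A·v_3 = (20, -160, -120).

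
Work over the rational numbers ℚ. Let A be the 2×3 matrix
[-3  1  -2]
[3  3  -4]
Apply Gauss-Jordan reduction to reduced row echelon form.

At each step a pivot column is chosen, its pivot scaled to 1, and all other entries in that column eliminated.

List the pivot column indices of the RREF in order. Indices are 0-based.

[1] R0 /= -3  ⇒  (1, -1/3, 2/3)
     R1 -= 3·R0  ⇒  (0, 4, -6)
[2] R1 /= 4  ⇒  (0, 1, -3/2)
     R0 -= -1/3·R1  ⇒  (1, 0, 1/6)

pivot columns: 0, 1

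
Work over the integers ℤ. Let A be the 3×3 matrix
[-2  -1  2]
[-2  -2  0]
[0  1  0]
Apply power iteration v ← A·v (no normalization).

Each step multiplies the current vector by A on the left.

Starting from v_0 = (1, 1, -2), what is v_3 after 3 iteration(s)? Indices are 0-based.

v_0 = (1, 1, -2).
v_1 = A·v_0 = (-7, -4, 1).
v_2 = A·v_1 = (20, 22, -4).
v_3 = A·v_2 = (-70, -84, 22).

v_3 = (-70, -84, 22)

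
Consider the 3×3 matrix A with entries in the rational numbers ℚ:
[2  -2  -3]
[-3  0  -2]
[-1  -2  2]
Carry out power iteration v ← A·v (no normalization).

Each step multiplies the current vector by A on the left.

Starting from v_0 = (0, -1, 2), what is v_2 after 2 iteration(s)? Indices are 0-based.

v_2 = (-18, 0, 24)

v_0 = (0, -1, 2).
v_1 = A·v_0 = (-4, -4, 6).
v_2 = A·v_1 = (-18, 0, 24).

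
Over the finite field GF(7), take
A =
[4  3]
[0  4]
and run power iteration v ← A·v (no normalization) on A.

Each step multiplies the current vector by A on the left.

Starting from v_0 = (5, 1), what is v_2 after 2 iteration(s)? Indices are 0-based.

v_2 = (6, 2)

v_0 = (5, 1).
v_1 = A·v_0 = (2, 4).
v_2 = A·v_1 = (6, 2).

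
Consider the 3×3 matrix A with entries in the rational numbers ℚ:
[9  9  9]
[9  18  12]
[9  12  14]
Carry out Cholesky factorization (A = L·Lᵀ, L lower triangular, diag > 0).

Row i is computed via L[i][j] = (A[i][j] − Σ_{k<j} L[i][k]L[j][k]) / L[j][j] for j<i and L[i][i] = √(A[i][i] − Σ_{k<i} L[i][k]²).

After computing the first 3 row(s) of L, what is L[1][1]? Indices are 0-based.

L[1][1] = 3

Step 1: L[0][0] = √(9) = 3.
  L[1][0] = (9) / L[0][0] = 3.
Step 2: L[1][1] = √(9) = 3.
  L[2][0] = (9) / L[0][0] = 3.
  L[2][1] = (3) / L[1][1] = 1.
Step 3: L[2][2] = √(4) = 2.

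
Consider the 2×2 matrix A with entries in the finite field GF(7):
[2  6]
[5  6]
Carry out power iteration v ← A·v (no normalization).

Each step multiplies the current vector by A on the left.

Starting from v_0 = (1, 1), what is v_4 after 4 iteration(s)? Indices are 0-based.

v_4 = (1, 0)

v_0 = (1, 1).
v_1 = A·v_0 = (1, 4).
v_2 = A·v_1 = (5, 1).
v_3 = A·v_2 = (2, 3).
v_4 = A·v_3 = (1, 0).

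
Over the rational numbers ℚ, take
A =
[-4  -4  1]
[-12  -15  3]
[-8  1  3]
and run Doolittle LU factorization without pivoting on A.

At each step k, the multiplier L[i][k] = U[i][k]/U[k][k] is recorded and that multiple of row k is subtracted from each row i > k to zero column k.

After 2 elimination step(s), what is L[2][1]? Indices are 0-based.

L[2][1] = -3

Step 1: pivot at (0,0) is -4.
  row1 ← row1 − (3)·row0  ⇒  L[1][0]=3, U row1=(0, -3, 0)
  row2 ← row2 − (2)·row0  ⇒  L[2][0]=2, U row2=(0, 9, 1)
Step 2: pivot at (1,1) is -3.
  row2 ← row2 − (-3)·row1  ⇒  L[2][1]=-3, U row2=(0, 0, 1)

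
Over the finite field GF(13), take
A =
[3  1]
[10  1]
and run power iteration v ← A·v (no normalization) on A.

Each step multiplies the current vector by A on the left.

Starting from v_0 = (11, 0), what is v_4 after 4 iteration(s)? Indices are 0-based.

v_0 = (11, 0).
v_1 = A·v_0 = (7, 6).
v_2 = A·v_1 = (1, 11).
v_3 = A·v_2 = (1, 8).
v_4 = A·v_3 = (11, 5).

v_4 = (11, 5)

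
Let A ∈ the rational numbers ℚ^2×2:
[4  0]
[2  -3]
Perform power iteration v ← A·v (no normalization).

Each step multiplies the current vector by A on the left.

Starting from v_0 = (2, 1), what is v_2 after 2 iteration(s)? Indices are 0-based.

v_0 = (2, 1).
v_1 = A·v_0 = (8, 1).
v_2 = A·v_1 = (32, 13).

v_2 = (32, 13)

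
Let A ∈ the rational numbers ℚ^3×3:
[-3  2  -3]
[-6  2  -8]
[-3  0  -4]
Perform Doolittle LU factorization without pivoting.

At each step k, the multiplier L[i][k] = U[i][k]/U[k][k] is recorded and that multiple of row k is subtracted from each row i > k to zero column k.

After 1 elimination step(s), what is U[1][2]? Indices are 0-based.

k=0: U[0][0]=-3
  eliminate (1,0): mult=2, new row 1: (0, -2, -2); set L[1][0]=2
  eliminate (2,0): mult=1, new row 2: (0, -2, -1); set L[2][0]=1

U[1][2] = -2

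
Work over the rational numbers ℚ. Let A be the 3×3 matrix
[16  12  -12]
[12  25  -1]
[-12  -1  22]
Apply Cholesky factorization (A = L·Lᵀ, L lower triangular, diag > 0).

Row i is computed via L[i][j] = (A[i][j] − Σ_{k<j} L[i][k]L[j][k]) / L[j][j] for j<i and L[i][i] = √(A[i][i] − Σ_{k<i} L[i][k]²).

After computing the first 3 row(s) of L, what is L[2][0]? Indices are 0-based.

Step 1: L[0][0] = √(16) = 4.
  L[1][0] = (12) / L[0][0] = 3.
Step 2: L[1][1] = √(16) = 4.
  L[2][0] = (-12) / L[0][0] = -3.
  L[2][1] = (8) / L[1][1] = 2.
Step 3: L[2][2] = √(9) = 3.

L[2][0] = -3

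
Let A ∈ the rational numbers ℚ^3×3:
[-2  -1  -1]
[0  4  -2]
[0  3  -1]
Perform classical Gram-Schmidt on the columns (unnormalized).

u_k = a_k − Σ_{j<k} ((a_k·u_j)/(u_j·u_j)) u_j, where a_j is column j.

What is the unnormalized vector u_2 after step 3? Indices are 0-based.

u_2 = (0, -6/25, 8/25)

Step 1: u_0 = a_0 = (-2, 0, 0).
Step 2: u_1 = a_1 − (1/2)·u_0 = (0, 4, 3).
Step 3: u_2 = a_2 − (1/2)·u_0 − (-11/25)·u_1 = (0, -6/25, 8/25).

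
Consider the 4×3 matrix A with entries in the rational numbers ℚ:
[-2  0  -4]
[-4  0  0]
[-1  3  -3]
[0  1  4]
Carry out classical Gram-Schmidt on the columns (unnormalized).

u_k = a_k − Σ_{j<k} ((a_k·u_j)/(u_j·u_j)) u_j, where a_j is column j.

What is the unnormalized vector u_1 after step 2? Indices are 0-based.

u_1 = (-2/7, -4/7, 20/7, 1)

Step 1: u_0 = a_0 = (-2, -4, -1, 0).
Step 2: u_1 = a_1 − (-1/7)·u_0 = (-2/7, -4/7, 20/7, 1).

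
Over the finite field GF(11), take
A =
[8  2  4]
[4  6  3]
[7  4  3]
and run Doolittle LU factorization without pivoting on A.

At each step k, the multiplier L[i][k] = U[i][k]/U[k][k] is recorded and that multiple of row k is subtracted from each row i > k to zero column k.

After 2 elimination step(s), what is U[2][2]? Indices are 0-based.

U[2][2] = 4

k=0: U[0][0]=8
  eliminate (1,0): mult=6, new row 1: (0, 5, 1); set L[1][0]=6
  eliminate (2,0): mult=5, new row 2: (0, 5, 5); set L[2][0]=5
k=1: U[1][1]=5
  eliminate (2,1): mult=1, new row 2: (0, 0, 4); set L[2][1]=1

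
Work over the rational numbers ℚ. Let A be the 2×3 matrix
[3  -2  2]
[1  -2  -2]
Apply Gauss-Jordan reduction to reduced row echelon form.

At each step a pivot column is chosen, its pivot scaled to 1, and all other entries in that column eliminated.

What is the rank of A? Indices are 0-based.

rank = 2

step 1: normalize row 0 (÷3) = (1, -2/3, 2/3)
  row 1: subtract 1×row0 = (0, -4/3, -8/3)
step 2: normalize row 1 (÷-4/3) = (0, 1, 2)
  row 0: subtract -2/3×row1 = (1, 0, 2)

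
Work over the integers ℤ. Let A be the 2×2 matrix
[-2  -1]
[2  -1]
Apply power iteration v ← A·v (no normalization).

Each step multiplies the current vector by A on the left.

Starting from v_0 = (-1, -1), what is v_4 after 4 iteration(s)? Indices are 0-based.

v_0 = (-1, -1).
v_1 = A·v_0 = (3, -1).
v_2 = A·v_1 = (-5, 7).
v_3 = A·v_2 = (3, -17).
v_4 = A·v_3 = (11, 23).

v_4 = (11, 23)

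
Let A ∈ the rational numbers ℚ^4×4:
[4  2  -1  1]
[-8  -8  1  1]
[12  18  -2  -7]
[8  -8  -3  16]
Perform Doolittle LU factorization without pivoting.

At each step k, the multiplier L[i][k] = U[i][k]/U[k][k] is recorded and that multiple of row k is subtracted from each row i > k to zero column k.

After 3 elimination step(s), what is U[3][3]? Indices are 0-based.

U[3][3] = 4

[col 0] pivot 4
  R1 -= -2*R0 → (0, -4, -1, 3)  (L[1][0] := -2)
  R2 -= 3*R0 → (0, 12, 1, -10)  (L[2][0] := 3)
  R3 -= 2*R0 → (0, -12, -1, 14)  (L[3][0] := 2)
[col 1] pivot -4
  R2 -= -3*R1 → (0, 0, -2, -1)  (L[2][1] := -3)
  R3 -= 3*R1 → (0, 0, 2, 5)  (L[3][1] := 3)
[col 2] pivot -2
  R3 -= -1*R2 → (0, 0, 0, 4)  (L[3][2] := -1)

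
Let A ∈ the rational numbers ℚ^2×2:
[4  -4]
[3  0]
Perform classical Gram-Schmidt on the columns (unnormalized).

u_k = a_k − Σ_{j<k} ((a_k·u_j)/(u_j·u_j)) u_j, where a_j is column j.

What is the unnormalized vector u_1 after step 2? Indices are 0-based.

u_1 = (-36/25, 48/25)

Step 1: u_0 = a_0 = (4, 3).
Step 2: u_1 = a_1 − (-16/25)·u_0 = (-36/25, 48/25).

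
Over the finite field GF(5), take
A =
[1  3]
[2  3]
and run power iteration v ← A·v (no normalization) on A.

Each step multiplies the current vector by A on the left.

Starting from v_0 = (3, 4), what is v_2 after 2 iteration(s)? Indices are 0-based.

v_0 = (3, 4).
v_1 = A·v_0 = (0, 3).
v_2 = A·v_1 = (4, 4).

v_2 = (4, 4)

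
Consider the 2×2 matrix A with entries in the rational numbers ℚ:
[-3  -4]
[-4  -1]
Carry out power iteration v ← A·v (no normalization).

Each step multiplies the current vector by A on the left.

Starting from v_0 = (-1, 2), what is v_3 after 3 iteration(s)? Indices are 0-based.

v_0 = (-1, 2).
v_1 = A·v_0 = (-5, 2).
v_2 = A·v_1 = (7, 18).
v_3 = A·v_2 = (-93, -46).

v_3 = (-93, -46)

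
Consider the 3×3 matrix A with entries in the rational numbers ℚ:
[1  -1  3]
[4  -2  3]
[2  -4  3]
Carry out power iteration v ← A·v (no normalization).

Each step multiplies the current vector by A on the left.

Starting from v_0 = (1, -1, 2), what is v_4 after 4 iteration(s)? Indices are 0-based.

v_0 = (1, -1, 2).
v_1 = A·v_0 = (8, 12, 12).
v_2 = A·v_1 = (32, 44, 4).
v_3 = A·v_2 = (0, 52, -100).
v_4 = A·v_3 = (-352, -404, -508).

v_4 = (-352, -404, -508)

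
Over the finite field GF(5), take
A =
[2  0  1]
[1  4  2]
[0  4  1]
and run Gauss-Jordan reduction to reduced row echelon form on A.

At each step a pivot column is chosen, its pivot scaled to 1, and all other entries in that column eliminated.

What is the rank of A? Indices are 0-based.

rank = 3

pivot(0,0)=2: scale R0 → (1, 0, 3)
  clear (1,0): R1 −= (1)R0 → (0, 4, 4)
pivot(1,1)=4: scale R1 → (0, 1, 1)
  clear (2,1): R2 −= (4)R1 → (0, 0, 2)
pivot(2,2)=2: scale R2 → (0, 0, 1)
  clear (0,2): R0 −= (3)R2 → (1, 0, 0)
  clear (1,2): R1 −= (1)R2 → (0, 1, 0)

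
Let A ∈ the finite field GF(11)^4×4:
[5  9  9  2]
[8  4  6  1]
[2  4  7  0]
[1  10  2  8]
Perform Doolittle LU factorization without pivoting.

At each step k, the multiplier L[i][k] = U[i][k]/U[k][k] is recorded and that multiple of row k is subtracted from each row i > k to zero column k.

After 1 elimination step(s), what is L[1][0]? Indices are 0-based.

L[1][0] = 6

Step 1: pivot at (0,0) is 5.
  row1 ← row1 − (6)·row0  ⇒  L[1][0]=6, U row1=(0, 5, 7, 0)
  row2 ← row2 − (7)·row0  ⇒  L[2][0]=7, U row2=(0, 7, 10, 8)
  row3 ← row3 − (9)·row0  ⇒  L[3][0]=9, U row3=(0, 6, 9, 1)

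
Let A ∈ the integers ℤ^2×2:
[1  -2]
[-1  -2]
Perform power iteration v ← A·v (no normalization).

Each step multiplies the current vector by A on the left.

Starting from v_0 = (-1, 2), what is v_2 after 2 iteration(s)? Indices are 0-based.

v_0 = (-1, 2).
v_1 = A·v_0 = (-5, -3).
v_2 = A·v_1 = (1, 11).

v_2 = (1, 11)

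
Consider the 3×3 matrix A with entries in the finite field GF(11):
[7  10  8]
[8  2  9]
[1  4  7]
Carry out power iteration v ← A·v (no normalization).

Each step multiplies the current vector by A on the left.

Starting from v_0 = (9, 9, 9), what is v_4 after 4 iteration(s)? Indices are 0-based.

v_0 = (9, 9, 9).
v_1 = A·v_0 = (5, 6, 9).
v_2 = A·v_1 = (2, 1, 4).
v_3 = A·v_2 = (1, 10, 1).
v_4 = A·v_3 = (5, 4, 4).

v_4 = (5, 4, 4)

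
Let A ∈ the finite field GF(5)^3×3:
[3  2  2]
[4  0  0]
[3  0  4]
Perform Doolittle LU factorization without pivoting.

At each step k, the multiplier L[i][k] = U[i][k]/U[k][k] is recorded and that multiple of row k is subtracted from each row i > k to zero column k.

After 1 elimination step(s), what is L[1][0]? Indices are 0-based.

Step 1: pivot at (0,0) is 3.
  row1 ← row1 − (3)·row0  ⇒  L[1][0]=3, U row1=(0, 4, 4)
  row2 ← row2 − (1)·row0  ⇒  L[2][0]=1, U row2=(0, 3, 2)

L[1][0] = 3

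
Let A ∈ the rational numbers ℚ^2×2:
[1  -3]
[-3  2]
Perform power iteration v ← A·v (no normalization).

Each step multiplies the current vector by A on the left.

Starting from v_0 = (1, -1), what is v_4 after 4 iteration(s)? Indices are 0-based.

v_0 = (1, -1).
v_1 = A·v_0 = (4, -5).
v_2 = A·v_1 = (19, -22).
v_3 = A·v_2 = (85, -101).
v_4 = A·v_3 = (388, -457).

v_4 = (388, -457)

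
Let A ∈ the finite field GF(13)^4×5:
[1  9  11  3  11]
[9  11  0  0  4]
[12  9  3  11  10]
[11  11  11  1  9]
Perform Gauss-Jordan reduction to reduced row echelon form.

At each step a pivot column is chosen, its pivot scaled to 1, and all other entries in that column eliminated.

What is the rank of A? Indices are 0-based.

pivot(0,0)=1: scale R0 → (1, 9, 11, 3, 11)
  clear (1,0): R1 −= (9)R0 → (0, 8, 5, 12, 9)
  clear (2,0): R2 −= (12)R0 → (0, 5, 1, 1, 8)
  clear (3,0): R3 −= (11)R0 → (0, 3, 7, 7, 5)
pivot(1,1)=8: scale R1 → (0, 1, 12, 8, 6)
  clear (0,1): R0 −= (9)R1 → (1, 0, 7, 9, 9)
  clear (2,1): R2 −= (5)R1 → (0, 0, 6, 0, 4)
  clear (3,1): R3 −= (3)R1 → (0, 0, 10, 9, 0)
pivot(2,2)=6: scale R2 → (0, 0, 1, 0, 5)
  clear (0,2): R0 −= (7)R2 → (1, 0, 0, 9, 0)
  clear (1,2): R1 −= (12)R2 → (0, 1, 0, 8, 11)
  clear (3,2): R3 −= (10)R2 → (0, 0, 0, 9, 2)
pivot(3,3)=9: scale R3 → (0, 0, 0, 1, 6)
  clear (0,3): R0 −= (9)R3 → (1, 0, 0, 0, 11)
  clear (1,3): R1 −= (8)R3 → (0, 1, 0, 0, 2)

rank = 4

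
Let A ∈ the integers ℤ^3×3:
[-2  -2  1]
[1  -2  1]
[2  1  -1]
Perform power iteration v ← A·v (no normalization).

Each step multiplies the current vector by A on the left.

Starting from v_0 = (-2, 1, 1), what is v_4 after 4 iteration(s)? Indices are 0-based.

v_0 = (-2, 1, 1).
v_1 = A·v_0 = (3, -3, -4).
v_2 = A·v_1 = (-4, 5, 7).
v_3 = A·v_2 = (5, -7, -10).
v_4 = A·v_3 = (-6, 9, 13).

v_4 = (-6, 9, 13)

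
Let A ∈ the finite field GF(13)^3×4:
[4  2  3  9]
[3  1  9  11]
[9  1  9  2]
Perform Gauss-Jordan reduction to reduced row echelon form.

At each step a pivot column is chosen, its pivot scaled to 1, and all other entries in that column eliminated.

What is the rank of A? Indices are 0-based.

step 1: normalize row 0 (÷4) = (1, 7, 4, 12)
  row 1: subtract 3×row0 = (0, 6, 10, 1)
  row 2: subtract 9×row0 = (0, 3, 12, 11)
step 2: normalize row 1 (÷6) = (0, 1, 6, 11)
  row 0: subtract 7×row1 = (1, 0, 1, 0)
  row 2: subtract 3×row1 = (0, 0, 7, 4)
step 3: normalize row 2 (÷7) = (0, 0, 1, 8)
  row 0: subtract 1×row2 = (1, 0, 0, 5)
  row 1: subtract 6×row2 = (0, 1, 0, 2)

rank = 3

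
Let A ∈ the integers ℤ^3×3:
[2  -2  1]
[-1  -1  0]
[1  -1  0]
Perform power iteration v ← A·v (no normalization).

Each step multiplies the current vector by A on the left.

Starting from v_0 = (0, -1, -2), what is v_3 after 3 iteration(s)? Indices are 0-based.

v_3 = (-1, 2, 0)

v_0 = (0, -1, -2).
v_1 = A·v_0 = (0, 1, 1).
v_2 = A·v_1 = (-1, -1, -1).
v_3 = A·v_2 = (-1, 2, 0).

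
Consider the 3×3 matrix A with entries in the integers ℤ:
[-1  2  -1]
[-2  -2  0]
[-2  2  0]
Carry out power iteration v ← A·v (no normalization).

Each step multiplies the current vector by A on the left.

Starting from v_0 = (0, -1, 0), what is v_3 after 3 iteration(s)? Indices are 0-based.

v_0 = (0, -1, 0).
v_1 = A·v_0 = (-2, 2, -2).
v_2 = A·v_1 = (8, 0, 8).
v_3 = A·v_2 = (-16, -16, -16).

v_3 = (-16, -16, -16)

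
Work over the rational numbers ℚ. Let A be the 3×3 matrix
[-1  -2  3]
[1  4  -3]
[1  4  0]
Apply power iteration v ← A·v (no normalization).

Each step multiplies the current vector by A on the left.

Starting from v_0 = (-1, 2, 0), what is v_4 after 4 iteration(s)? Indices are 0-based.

v_0 = (-1, 2, 0).
v_1 = A·v_0 = (-3, 7, 7).
v_2 = A·v_1 = (10, 4, 25).
v_3 = A·v_2 = (57, -49, 26).
v_4 = A·v_3 = (119, -217, -139).

v_4 = (119, -217, -139)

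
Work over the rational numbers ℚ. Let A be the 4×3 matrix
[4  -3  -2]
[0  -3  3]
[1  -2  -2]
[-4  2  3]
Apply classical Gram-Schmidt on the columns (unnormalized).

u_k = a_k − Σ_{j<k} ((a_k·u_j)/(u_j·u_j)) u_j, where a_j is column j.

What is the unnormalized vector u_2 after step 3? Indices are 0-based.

Step 1: u_0 = a_0 = (4, 0, 1, -4).
Step 2: u_1 = a_1 − (-2/3)·u_0 = (-1/3, -3, -4/3, -2/3).
Step 3: u_2 = a_2 − (-2/3)·u_0 − (-23/34)·u_1 = (15/34, 33/34, -38/17, -2/17).

u_2 = (15/34, 33/34, -38/17, -2/17)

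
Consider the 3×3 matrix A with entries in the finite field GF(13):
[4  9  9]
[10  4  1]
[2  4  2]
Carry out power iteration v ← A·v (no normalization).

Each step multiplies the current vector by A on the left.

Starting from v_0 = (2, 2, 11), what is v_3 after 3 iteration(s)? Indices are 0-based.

v_3 = (1, 7, 0)

v_0 = (2, 2, 11).
v_1 = A·v_0 = (8, 0, 8).
v_2 = A·v_1 = (0, 10, 6).
v_3 = A·v_2 = (1, 7, 0).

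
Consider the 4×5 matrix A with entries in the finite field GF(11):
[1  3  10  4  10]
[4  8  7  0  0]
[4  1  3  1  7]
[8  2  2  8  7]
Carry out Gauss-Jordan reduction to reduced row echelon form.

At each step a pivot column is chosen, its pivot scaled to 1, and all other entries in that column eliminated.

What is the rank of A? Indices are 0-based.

[1] R0 /= 1  ⇒  (1, 3, 10, 4, 10)
     R1 -= 4·R0  ⇒  (0, 7, 0, 6, 4)
     R2 -= 4·R0  ⇒  (0, 0, 7, 7, 0)
     R3 -= 8·R0  ⇒  (0, 0, 10, 9, 4)
[2] R1 /= 7  ⇒  (0, 1, 0, 4, 10)
     R0 -= 3·R1  ⇒  (1, 0, 10, 3, 2)
[3] R2 /= 7  ⇒  (0, 0, 1, 1, 0)
     R0 -= 10·R2  ⇒  (1, 0, 0, 4, 2)
     R3 -= 10·R2  ⇒  (0, 0, 0, 10, 4)
[4] R3 /= 10  ⇒  (0, 0, 0, 1, 7)
     R0 -= 4·R3  ⇒  (1, 0, 0, 0, 7)
     R1 -= 4·R3  ⇒  (0, 1, 0, 0, 4)
     R2 -= 1·R3  ⇒  (0, 0, 1, 0, 4)

rank = 4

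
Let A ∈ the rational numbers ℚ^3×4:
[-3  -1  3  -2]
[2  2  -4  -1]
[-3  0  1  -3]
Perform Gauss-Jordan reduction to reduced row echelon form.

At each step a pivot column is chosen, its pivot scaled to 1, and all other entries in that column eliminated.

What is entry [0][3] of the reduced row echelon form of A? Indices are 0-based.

M[0][3] = 1/2

step 1: normalize row 0 (÷-3) = (1, 1/3, -1, 2/3)
  row 1: subtract 2×row0 = (0, 4/3, -2, -7/3)
  row 2: subtract -3×row0 = (0, 1, -2, -1)
step 2: normalize row 1 (÷4/3) = (0, 1, -3/2, -7/4)
  row 0: subtract 1/3×row1 = (1, 0, -1/2, 5/4)
  row 2: subtract 1×row1 = (0, 0, -1/2, 3/4)
step 3: normalize row 2 (÷-1/2) = (0, 0, 1, -3/2)
  row 0: subtract -1/2×row2 = (1, 0, 0, 1/2)
  row 1: subtract -3/2×row2 = (0, 1, 0, -4)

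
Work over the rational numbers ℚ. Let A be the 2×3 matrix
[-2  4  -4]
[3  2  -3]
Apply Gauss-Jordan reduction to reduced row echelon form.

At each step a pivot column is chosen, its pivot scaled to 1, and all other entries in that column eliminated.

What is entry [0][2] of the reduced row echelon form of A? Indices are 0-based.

pivot(0,0)=-2: scale R0 → (1, -2, 2)
  clear (1,0): R1 −= (3)R0 → (0, 8, -9)
pivot(1,1)=8: scale R1 → (0, 1, -9/8)
  clear (0,1): R0 −= (-2)R1 → (1, 0, -1/4)

M[0][2] = -1/4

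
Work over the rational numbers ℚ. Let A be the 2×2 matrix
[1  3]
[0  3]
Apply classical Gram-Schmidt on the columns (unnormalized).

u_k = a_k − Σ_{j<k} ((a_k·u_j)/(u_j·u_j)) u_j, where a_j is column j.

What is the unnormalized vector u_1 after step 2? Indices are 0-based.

Step 1: u_0 = a_0 = (1, 0).
Step 2: u_1 = a_1 − (3)·u_0 = (0, 3).

u_1 = (0, 3)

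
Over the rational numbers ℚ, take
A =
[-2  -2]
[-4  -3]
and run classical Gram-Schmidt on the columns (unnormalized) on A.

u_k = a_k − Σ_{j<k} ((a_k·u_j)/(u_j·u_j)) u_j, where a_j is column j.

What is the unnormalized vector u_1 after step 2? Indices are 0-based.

u_1 = (-2/5, 1/5)

Step 1: u_0 = a_0 = (-2, -4).
Step 2: u_1 = a_1 − (4/5)·u_0 = (-2/5, 1/5).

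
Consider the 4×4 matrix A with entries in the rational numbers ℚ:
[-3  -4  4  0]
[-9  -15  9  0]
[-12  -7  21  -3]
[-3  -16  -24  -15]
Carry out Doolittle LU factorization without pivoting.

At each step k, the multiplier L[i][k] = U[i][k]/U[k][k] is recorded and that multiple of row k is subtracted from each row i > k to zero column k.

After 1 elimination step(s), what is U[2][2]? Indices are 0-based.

[col 0] pivot -3
  R1 -= 3*R0 → (0, -3, -3, 0)  (L[1][0] := 3)
  R2 -= 4*R0 → (0, 9, 5, -3)  (L[2][0] := 4)
  R3 -= 1*R0 → (0, -12, -28, -15)  (L[3][0] := 1)

U[2][2] = 5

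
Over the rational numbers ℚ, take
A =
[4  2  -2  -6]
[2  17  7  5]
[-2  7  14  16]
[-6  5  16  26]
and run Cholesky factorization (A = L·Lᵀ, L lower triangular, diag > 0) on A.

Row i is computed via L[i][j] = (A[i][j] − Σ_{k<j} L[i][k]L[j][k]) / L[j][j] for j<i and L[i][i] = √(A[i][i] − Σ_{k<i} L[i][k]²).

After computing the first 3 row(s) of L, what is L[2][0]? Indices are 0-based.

Step 1: L[0][0] = √(4) = 2.
  L[1][0] = (2) / L[0][0] = 1.
Step 2: L[1][1] = √(16) = 4.
  L[2][0] = (-2) / L[0][0] = -1.
  L[2][1] = (8) / L[1][1] = 2.
Step 3: L[2][2] = √(9) = 3.

L[2][0] = -1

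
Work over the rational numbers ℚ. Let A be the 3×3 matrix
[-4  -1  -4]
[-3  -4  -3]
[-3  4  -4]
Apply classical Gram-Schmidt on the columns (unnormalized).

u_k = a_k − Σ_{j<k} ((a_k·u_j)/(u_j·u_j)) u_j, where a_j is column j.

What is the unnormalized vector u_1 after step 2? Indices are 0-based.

Step 1: u_0 = a_0 = (-4, -3, -3).
Step 2: u_1 = a_1 − (2/17)·u_0 = (-9/17, -62/17, 74/17).

u_1 = (-9/17, -62/17, 74/17)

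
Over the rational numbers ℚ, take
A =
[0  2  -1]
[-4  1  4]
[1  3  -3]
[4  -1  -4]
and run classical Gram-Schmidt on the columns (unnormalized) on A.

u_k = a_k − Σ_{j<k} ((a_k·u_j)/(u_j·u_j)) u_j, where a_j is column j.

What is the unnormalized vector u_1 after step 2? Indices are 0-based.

Step 1: u_0 = a_0 = (0, -4, 1, 4).
Step 2: u_1 = a_1 − (-5/33)·u_0 = (2, 13/33, 104/33, -13/33).

u_1 = (2, 13/33, 104/33, -13/33)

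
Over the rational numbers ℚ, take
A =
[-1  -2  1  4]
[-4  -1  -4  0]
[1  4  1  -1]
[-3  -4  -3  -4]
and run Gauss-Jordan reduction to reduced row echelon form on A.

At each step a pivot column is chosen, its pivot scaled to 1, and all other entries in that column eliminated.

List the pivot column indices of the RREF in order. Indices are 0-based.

pivot columns: 0, 1, 2, 3

[1] R0 /= -1  ⇒  (1, 2, -1, -4)
     R1 -= -4·R0  ⇒  (0, 7, -8, -16)
     R2 -= 1·R0  ⇒  (0, 2, 2, 3)
     R3 -= -3·R0  ⇒  (0, 2, -6, -16)
[2] R1 /= 7  ⇒  (0, 1, -8/7, -16/7)
     R0 -= 2·R1  ⇒  (1, 0, 9/7, 4/7)
     R2 -= 2·R1  ⇒  (0, 0, 30/7, 53/7)
     R3 -= 2·R1  ⇒  (0, 0, -26/7, -80/7)
[3] R2 /= 30/7  ⇒  (0, 0, 1, 53/30)
     R0 -= 9/7·R2  ⇒  (1, 0, 0, -17/10)
     R1 -= -8/7·R2  ⇒  (0, 1, 0, -4/15)
     R3 -= -26/7·R2  ⇒  (0, 0, 0, -73/15)
[4] R3 /= -73/15  ⇒  (0, 0, 0, 1)
     R0 -= -17/10·R3  ⇒  (1, 0, 0, 0)
     R1 -= -4/15·R3  ⇒  (0, 1, 0, 0)
     R2 -= 53/30·R3  ⇒  (0, 0, 1, 0)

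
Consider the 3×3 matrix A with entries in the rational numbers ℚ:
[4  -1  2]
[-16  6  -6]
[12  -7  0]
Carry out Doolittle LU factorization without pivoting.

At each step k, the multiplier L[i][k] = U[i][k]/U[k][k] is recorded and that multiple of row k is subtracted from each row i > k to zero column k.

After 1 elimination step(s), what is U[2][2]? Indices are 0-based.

U[2][2] = -6

Step 1: pivot at (0,0) is 4.
  row1 ← row1 − (-4)·row0  ⇒  L[1][0]=-4, U row1=(0, 2, 2)
  row2 ← row2 − (3)·row0  ⇒  L[2][0]=3, U row2=(0, -4, -6)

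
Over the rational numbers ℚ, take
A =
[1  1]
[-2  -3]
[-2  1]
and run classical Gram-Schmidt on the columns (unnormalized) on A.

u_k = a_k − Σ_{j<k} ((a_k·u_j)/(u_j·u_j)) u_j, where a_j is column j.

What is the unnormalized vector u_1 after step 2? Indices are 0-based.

u_1 = (4/9, -17/9, 19/9)

Step 1: u_0 = a_0 = (1, -2, -2).
Step 2: u_1 = a_1 − (5/9)·u_0 = (4/9, -17/9, 19/9).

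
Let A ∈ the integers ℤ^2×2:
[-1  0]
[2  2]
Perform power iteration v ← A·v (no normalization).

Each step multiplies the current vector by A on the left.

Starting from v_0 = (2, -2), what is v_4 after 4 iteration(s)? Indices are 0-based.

v_4 = (2, -12)

v_0 = (2, -2).
v_1 = A·v_0 = (-2, 0).
v_2 = A·v_1 = (2, -4).
v_3 = A·v_2 = (-2, -4).
v_4 = A·v_3 = (2, -12).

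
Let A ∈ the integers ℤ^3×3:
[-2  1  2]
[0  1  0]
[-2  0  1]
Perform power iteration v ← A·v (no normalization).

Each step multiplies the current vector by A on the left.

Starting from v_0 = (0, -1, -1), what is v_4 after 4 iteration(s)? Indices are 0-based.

v_4 = (-9, -1, -7)

v_0 = (0, -1, -1).
v_1 = A·v_0 = (-3, -1, -1).
v_2 = A·v_1 = (3, -1, 5).
v_3 = A·v_2 = (3, -1, -1).
v_4 = A·v_3 = (-9, -1, -7).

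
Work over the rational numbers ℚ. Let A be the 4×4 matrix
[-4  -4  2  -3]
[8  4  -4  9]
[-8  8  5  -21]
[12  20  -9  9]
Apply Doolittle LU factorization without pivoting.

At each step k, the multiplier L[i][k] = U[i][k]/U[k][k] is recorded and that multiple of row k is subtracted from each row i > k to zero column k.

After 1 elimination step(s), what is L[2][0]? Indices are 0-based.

k=0: U[0][0]=-4
  eliminate (1,0): mult=-2, new row 1: (0, -4, 0, 3); set L[1][0]=-2
  eliminate (2,0): mult=2, new row 2: (0, 16, 1, -15); set L[2][0]=2
  eliminate (3,0): mult=-3, new row 3: (0, 8, -3, 0); set L[3][0]=-3

L[2][0] = 2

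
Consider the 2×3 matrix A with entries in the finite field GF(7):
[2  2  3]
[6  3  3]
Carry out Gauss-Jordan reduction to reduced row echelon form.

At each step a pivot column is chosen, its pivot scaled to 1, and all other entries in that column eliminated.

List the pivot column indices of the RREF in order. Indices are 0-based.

pivot columns: 0, 1

step 1: normalize row 0 (÷2) = (1, 1, 5)
  row 1: subtract 6×row0 = (0, 4, 1)
step 2: normalize row 1 (÷4) = (0, 1, 2)
  row 0: subtract 1×row1 = (1, 0, 3)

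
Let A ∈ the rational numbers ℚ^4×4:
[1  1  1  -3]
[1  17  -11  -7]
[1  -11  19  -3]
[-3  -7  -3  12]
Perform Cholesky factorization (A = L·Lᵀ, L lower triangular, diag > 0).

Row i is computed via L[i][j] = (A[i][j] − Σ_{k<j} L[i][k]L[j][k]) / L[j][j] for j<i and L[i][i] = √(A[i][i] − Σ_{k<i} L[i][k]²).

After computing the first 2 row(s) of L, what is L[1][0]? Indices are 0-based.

Step 1: L[0][0] = √(1) = 1.
  L[1][0] = (1) / L[0][0] = 1.
Step 2: L[1][1] = √(16) = 4.

L[1][0] = 1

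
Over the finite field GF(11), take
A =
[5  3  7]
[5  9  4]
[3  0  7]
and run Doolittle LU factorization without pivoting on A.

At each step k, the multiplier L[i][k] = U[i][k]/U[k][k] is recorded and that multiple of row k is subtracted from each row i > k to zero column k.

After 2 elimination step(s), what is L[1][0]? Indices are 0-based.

L[1][0] = 1

[col 0] pivot 5
  R1 -= 1*R0 → (0, 6, 8)  (L[1][0] := 1)
  R2 -= 5*R0 → (0, 7, 5)  (L[2][0] := 5)
[col 1] pivot 6
  R2 -= 3*R1 → (0, 0, 3)  (L[2][1] := 3)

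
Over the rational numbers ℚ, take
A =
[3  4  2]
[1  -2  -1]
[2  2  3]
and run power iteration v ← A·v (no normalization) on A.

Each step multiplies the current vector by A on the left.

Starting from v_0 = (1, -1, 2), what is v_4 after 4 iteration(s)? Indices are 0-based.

v_0 = (1, -1, 2).
v_1 = A·v_0 = (3, 1, 6).
v_2 = A·v_1 = (25, -5, 26).
v_3 = A·v_2 = (107, 9, 118).
v_4 = A·v_3 = (593, -29, 586).

v_4 = (593, -29, 586)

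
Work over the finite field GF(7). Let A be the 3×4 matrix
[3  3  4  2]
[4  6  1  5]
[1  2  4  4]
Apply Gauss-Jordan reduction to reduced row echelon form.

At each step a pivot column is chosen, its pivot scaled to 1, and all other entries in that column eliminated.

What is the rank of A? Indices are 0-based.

[1] R0 /= 3  ⇒  (1, 1, 6, 3)
     R1 -= 4·R0  ⇒  (0, 2, 5, 0)
     R2 -= 1·R0  ⇒  (0, 1, 5, 1)
[2] R1 /= 2  ⇒  (0, 1, 6, 0)
     R0 -= 1·R1  ⇒  (1, 0, 0, 3)
     R2 -= 1·R1  ⇒  (0, 0, 6, 1)
[3] R2 /= 6  ⇒  (0, 0, 1, 6)
     R1 -= 6·R2  ⇒  (0, 1, 0, 6)

rank = 3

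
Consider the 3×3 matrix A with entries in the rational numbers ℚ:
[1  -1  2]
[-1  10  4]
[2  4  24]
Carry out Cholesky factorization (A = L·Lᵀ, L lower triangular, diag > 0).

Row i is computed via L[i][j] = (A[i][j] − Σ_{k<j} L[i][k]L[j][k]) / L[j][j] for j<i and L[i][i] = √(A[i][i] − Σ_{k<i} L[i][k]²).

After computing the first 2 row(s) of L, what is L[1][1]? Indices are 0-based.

Step 1: L[0][0] = √(1) = 1.
  L[1][0] = (-1) / L[0][0] = -1.
Step 2: L[1][1] = √(9) = 3.

L[1][1] = 3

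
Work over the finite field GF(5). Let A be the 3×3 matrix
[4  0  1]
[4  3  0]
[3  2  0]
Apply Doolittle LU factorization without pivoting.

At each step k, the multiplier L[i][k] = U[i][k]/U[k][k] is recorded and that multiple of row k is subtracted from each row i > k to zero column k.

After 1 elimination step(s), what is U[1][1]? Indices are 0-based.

U[1][1] = 3

k=0: U[0][0]=4
  eliminate (1,0): mult=1, new row 1: (0, 3, 4); set L[1][0]=1
  eliminate (2,0): mult=2, new row 2: (0, 2, 3); set L[2][0]=2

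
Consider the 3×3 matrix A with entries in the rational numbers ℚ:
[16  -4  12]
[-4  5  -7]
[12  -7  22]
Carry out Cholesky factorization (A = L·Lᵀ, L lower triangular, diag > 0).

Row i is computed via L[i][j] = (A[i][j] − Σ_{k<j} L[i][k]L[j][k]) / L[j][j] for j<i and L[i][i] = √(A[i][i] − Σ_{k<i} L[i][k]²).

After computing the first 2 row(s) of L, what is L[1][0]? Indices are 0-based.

Step 1: L[0][0] = √(16) = 4.
  L[1][0] = (-4) / L[0][0] = -1.
Step 2: L[1][1] = √(4) = 2.

L[1][0] = -1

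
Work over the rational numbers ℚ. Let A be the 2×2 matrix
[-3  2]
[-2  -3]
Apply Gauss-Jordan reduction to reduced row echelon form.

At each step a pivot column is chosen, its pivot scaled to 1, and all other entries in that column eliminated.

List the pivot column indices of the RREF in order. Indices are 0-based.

pivot columns: 0, 1

pivot(0,0)=-3: scale R0 → (1, -2/3)
  clear (1,0): R1 −= (-2)R0 → (0, -13/3)
pivot(1,1)=-13/3: scale R1 → (0, 1)
  clear (0,1): R0 −= (-2/3)R1 → (1, 0)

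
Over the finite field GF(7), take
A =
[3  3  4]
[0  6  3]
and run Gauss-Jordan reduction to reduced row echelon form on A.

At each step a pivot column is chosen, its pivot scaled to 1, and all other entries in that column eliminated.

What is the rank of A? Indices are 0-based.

rank = 2

step 1: normalize row 0 (÷3) = (1, 1, 6)
step 2: normalize row 1 (÷6) = (0, 1, 4)
  row 0: subtract 1×row1 = (1, 0, 2)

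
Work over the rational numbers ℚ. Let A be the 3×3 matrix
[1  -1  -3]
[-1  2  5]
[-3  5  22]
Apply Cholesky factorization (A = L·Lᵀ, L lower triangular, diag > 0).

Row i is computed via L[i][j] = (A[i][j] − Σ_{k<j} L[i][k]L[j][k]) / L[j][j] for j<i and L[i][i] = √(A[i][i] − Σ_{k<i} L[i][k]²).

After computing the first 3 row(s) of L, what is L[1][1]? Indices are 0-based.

Step 1: L[0][0] = √(1) = 1.
  L[1][0] = (-1) / L[0][0] = -1.
Step 2: L[1][1] = √(1) = 1.
  L[2][0] = (-3) / L[0][0] = -3.
  L[2][1] = (2) / L[1][1] = 2.
Step 3: L[2][2] = √(9) = 3.

L[1][1] = 1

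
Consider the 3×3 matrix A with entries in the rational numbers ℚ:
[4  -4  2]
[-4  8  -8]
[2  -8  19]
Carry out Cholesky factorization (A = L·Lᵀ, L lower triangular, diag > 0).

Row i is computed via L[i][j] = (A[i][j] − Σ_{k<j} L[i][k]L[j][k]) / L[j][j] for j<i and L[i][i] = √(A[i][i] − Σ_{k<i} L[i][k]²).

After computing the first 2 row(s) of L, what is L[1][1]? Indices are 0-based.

L[1][1] = 2

Step 1: L[0][0] = √(4) = 2.
  L[1][0] = (-4) / L[0][0] = -2.
Step 2: L[1][1] = √(4) = 2.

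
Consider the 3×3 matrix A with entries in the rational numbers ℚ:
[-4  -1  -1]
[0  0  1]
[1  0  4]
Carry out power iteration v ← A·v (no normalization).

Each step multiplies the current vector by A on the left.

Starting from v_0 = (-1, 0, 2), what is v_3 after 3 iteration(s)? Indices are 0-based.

v_0 = (-1, 0, 2).
v_1 = A·v_0 = (2, 2, 7).
v_2 = A·v_1 = (-17, 7, 30).
v_3 = A·v_2 = (31, 30, 103).

v_3 = (31, 30, 103)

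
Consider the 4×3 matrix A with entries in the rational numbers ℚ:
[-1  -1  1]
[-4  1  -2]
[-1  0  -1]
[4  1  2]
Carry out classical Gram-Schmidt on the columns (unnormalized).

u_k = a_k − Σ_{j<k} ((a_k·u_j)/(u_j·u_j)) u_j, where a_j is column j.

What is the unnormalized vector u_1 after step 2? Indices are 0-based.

u_1 = (-33/34, 19/17, 1/34, 15/17)

Step 1: u_0 = a_0 = (-1, -4, -1, 4).
Step 2: u_1 = a_1 − (1/34)·u_0 = (-33/34, 19/17, 1/34, 15/17).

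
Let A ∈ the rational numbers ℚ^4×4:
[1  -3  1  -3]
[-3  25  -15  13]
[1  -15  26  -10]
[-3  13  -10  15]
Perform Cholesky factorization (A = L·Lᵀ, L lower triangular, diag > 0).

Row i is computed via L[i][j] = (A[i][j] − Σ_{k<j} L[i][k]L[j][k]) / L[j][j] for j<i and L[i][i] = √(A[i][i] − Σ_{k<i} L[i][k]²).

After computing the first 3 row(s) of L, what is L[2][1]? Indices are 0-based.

Step 1: L[0][0] = √(1) = 1.
  L[1][0] = (-3) / L[0][0] = -3.
Step 2: L[1][1] = √(16) = 4.
  L[2][0] = (1) / L[0][0] = 1.
  L[2][1] = (-12) / L[1][1] = -3.
Step 3: L[2][2] = √(16) = 4.

L[2][1] = -3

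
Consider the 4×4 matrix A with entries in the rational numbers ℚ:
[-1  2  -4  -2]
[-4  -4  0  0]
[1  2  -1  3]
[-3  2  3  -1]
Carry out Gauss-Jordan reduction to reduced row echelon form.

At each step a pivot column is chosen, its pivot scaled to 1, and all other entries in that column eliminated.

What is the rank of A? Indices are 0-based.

[1] R0 /= -1  ⇒  (1, -2, 4, 2)
     R1 -= -4·R0  ⇒  (0, -12, 16, 8)
     R2 -= 1·R0  ⇒  (0, 4, -5, 1)
     R3 -= -3·R0  ⇒  (0, -4, 15, 5)
[2] R1 /= -12  ⇒  (0, 1, -4/3, -2/3)
     R0 -= -2·R1  ⇒  (1, 0, 4/3, 2/3)
     R2 -= 4·R1  ⇒  (0, 0, 1/3, 11/3)
     R3 -= -4·R1  ⇒  (0, 0, 29/3, 7/3)
[3] R2 /= 1/3  ⇒  (0, 0, 1, 11)
     R0 -= 4/3·R2  ⇒  (1, 0, 0, -14)
     R1 -= -4/3·R2  ⇒  (0, 1, 0, 14)
     R3 -= 29/3·R2  ⇒  (0, 0, 0, -104)
[4] R3 /= -104  ⇒  (0, 0, 0, 1)
     R0 -= -14·R3  ⇒  (1, 0, 0, 0)
     R1 -= 14·R3  ⇒  (0, 1, 0, 0)
     R2 -= 11·R3  ⇒  (0, 0, 1, 0)

rank = 4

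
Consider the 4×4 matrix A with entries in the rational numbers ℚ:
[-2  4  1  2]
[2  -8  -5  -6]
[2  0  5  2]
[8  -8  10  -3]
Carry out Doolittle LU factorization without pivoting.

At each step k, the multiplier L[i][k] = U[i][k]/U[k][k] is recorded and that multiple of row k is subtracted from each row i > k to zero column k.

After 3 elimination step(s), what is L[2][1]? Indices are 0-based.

L[2][1] = -1

k=0: U[0][0]=-2
  eliminate (1,0): mult=-1, new row 1: (0, -4, -4, -4); set L[1][0]=-1
  eliminate (2,0): mult=-1, new row 2: (0, 4, 6, 4); set L[2][0]=-1
  eliminate (3,0): mult=-4, new row 3: (0, 8, 14, 5); set L[3][0]=-4
k=1: U[1][1]=-4
  eliminate (2,1): mult=-1, new row 2: (0, 0, 2, 0); set L[2][1]=-1
  eliminate (3,1): mult=-2, new row 3: (0, 0, 6, -3); set L[3][1]=-2
k=2: U[2][2]=2
  eliminate (3,2): mult=3, new row 3: (0, 0, 0, -3); set L[3][2]=3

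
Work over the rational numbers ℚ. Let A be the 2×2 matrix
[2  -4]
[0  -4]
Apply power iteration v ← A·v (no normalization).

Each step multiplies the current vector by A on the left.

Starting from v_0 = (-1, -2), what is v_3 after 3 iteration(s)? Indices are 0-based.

v_0 = (-1, -2).
v_1 = A·v_0 = (6, 8).
v_2 = A·v_1 = (-20, -32).
v_3 = A·v_2 = (88, 128).

v_3 = (88, 128)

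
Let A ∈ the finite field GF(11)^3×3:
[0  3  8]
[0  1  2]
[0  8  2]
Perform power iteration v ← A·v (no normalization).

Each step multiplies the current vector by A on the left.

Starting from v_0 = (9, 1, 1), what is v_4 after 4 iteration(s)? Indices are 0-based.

v_4 = (1, 6, 2)

v_0 = (9, 1, 1).
v_1 = A·v_0 = (0, 3, 10).
v_2 = A·v_1 = (1, 1, 0).
v_3 = A·v_2 = (3, 1, 8).
v_4 = A·v_3 = (1, 6, 2).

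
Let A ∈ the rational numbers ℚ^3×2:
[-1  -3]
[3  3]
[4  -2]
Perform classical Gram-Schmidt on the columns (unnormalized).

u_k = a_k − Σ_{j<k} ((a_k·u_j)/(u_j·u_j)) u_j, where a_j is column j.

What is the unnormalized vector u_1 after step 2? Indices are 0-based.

Step 1: u_0 = a_0 = (-1, 3, 4).
Step 2: u_1 = a_1 − (2/13)·u_0 = (-37/13, 33/13, -34/13).

u_1 = (-37/13, 33/13, -34/13)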